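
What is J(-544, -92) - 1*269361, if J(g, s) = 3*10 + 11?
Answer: -269320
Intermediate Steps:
J(g, s) = 41 (J(g, s) = 30 + 11 = 41)
J(-544, -92) - 1*269361 = 41 - 1*269361 = 41 - 269361 = -269320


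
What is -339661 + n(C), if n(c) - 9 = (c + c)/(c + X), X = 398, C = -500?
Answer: -17321752/51 ≈ -3.3964e+5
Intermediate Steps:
n(c) = 9 + 2*c/(398 + c) (n(c) = 9 + (c + c)/(c + 398) = 9 + (2*c)/(398 + c) = 9 + 2*c/(398 + c))
-339661 + n(C) = -339661 + (3582 + 11*(-500))/(398 - 500) = -339661 + (3582 - 5500)/(-102) = -339661 - 1/102*(-1918) = -339661 + 959/51 = -17321752/51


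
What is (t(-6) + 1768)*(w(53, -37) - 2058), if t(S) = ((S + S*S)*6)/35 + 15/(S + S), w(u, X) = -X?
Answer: -100267873/28 ≈ -3.5810e+6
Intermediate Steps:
t(S) = 6*S/35 + 6*S**2/35 + 15/(2*S) (t(S) = ((S + S**2)*6)*(1/35) + 15/((2*S)) = (6*S + 6*S**2)*(1/35) + 15*(1/(2*S)) = (6*S/35 + 6*S**2/35) + 15/(2*S) = 6*S/35 + 6*S**2/35 + 15/(2*S))
(t(-6) + 1768)*(w(53, -37) - 2058) = ((3/70)*(175 + 4*(-6)**2*(1 - 6))/(-6) + 1768)*(-1*(-37) - 2058) = ((3/70)*(-1/6)*(175 + 4*36*(-5)) + 1768)*(37 - 2058) = ((3/70)*(-1/6)*(175 - 720) + 1768)*(-2021) = ((3/70)*(-1/6)*(-545) + 1768)*(-2021) = (109/28 + 1768)*(-2021) = (49613/28)*(-2021) = -100267873/28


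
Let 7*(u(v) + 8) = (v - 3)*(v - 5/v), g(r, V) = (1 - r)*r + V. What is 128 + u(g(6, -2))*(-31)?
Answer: -145913/32 ≈ -4559.8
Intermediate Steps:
g(r, V) = V + r*(1 - r) (g(r, V) = r*(1 - r) + V = V + r*(1 - r))
u(v) = -8 + (-3 + v)*(v - 5/v)/7 (u(v) = -8 + ((v - 3)*(v - 5/v))/7 = -8 + ((-3 + v)*(v - 5/v))/7 = -8 + (-3 + v)*(v - 5/v)/7)
128 + u(g(6, -2))*(-31) = 128 + ((15 - (-2 + 6 - 1*6**2)*(61 - (-2 + 6 - 1*6**2)**2 + 3*(-2 + 6 - 1*6**2)))/(7*(-2 + 6 - 1*6**2)))*(-31) = 128 + ((15 - (-2 + 6 - 1*36)*(61 - (-2 + 6 - 1*36)**2 + 3*(-2 + 6 - 1*36)))/(7*(-2 + 6 - 1*36)))*(-31) = 128 + ((15 - (-2 + 6 - 36)*(61 - (-2 + 6 - 36)**2 + 3*(-2 + 6 - 36)))/(7*(-2 + 6 - 36)))*(-31) = 128 + ((1/7)*(15 - 1*(-32)*(61 - 1*(-32)**2 + 3*(-32)))/(-32))*(-31) = 128 + ((1/7)*(-1/32)*(15 - 1*(-32)*(61 - 1*1024 - 96)))*(-31) = 128 + ((1/7)*(-1/32)*(15 - 1*(-32)*(61 - 1024 - 96)))*(-31) = 128 + ((1/7)*(-1/32)*(15 - 1*(-32)*(-1059)))*(-31) = 128 + ((1/7)*(-1/32)*(15 - 33888))*(-31) = 128 + ((1/7)*(-1/32)*(-33873))*(-31) = 128 + (4839/32)*(-31) = 128 - 150009/32 = -145913/32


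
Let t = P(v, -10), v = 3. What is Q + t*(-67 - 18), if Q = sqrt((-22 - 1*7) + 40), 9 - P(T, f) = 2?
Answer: -595 + sqrt(11) ≈ -591.68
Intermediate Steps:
P(T, f) = 7 (P(T, f) = 9 - 1*2 = 9 - 2 = 7)
t = 7
Q = sqrt(11) (Q = sqrt((-22 - 7) + 40) = sqrt(-29 + 40) = sqrt(11) ≈ 3.3166)
Q + t*(-67 - 18) = sqrt(11) + 7*(-67 - 18) = sqrt(11) + 7*(-85) = sqrt(11) - 595 = -595 + sqrt(11)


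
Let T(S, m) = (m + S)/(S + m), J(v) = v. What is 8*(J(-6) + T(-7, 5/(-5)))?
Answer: -40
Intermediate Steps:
T(S, m) = 1 (T(S, m) = (S + m)/(S + m) = 1)
8*(J(-6) + T(-7, 5/(-5))) = 8*(-6 + 1) = 8*(-5) = -40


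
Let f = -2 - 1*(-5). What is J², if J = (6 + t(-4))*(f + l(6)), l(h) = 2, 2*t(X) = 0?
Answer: 900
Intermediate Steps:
t(X) = 0 (t(X) = (½)*0 = 0)
f = 3 (f = -2 + 5 = 3)
J = 30 (J = (6 + 0)*(3 + 2) = 6*5 = 30)
J² = 30² = 900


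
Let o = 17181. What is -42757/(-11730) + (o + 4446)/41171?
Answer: 87566659/20997210 ≈ 4.1704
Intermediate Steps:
-42757/(-11730) + (o + 4446)/41171 = -42757/(-11730) + (17181 + 4446)/41171 = -42757*(-1/11730) + 21627*(1/41171) = 1859/510 + 21627/41171 = 87566659/20997210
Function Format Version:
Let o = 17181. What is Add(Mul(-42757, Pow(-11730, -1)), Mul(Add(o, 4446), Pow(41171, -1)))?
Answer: Rational(87566659, 20997210) ≈ 4.1704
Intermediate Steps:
Add(Mul(-42757, Pow(-11730, -1)), Mul(Add(o, 4446), Pow(41171, -1))) = Add(Mul(-42757, Pow(-11730, -1)), Mul(Add(17181, 4446), Pow(41171, -1))) = Add(Mul(-42757, Rational(-1, 11730)), Mul(21627, Rational(1, 41171))) = Add(Rational(1859, 510), Rational(21627, 41171)) = Rational(87566659, 20997210)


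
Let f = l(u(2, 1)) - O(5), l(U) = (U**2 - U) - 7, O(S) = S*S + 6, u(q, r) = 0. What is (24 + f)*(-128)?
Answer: 1792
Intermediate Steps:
O(S) = 6 + S**2 (O(S) = S**2 + 6 = 6 + S**2)
l(U) = -7 + U**2 - U
f = -38 (f = (-7 + 0**2 - 1*0) - (6 + 5**2) = (-7 + 0 + 0) - (6 + 25) = -7 - 1*31 = -7 - 31 = -38)
(24 + f)*(-128) = (24 - 38)*(-128) = -14*(-128) = 1792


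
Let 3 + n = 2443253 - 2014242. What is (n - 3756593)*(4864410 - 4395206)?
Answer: -1561316192340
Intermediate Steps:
n = 429008 (n = -3 + (2443253 - 2014242) = -3 + 429011 = 429008)
(n - 3756593)*(4864410 - 4395206) = (429008 - 3756593)*(4864410 - 4395206) = -3327585*469204 = -1561316192340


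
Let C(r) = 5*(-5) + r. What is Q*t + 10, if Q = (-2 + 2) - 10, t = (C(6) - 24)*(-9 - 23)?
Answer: -13750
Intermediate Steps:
C(r) = -25 + r
t = 1376 (t = ((-25 + 6) - 24)*(-9 - 23) = (-19 - 24)*(-32) = -43*(-32) = 1376)
Q = -10 (Q = 0 - 10 = -10)
Q*t + 10 = -10*1376 + 10 = -13760 + 10 = -13750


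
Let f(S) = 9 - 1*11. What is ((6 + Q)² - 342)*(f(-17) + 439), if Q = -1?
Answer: -138529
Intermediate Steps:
f(S) = -2 (f(S) = 9 - 11 = -2)
((6 + Q)² - 342)*(f(-17) + 439) = ((6 - 1)² - 342)*(-2 + 439) = (5² - 342)*437 = (25 - 342)*437 = -317*437 = -138529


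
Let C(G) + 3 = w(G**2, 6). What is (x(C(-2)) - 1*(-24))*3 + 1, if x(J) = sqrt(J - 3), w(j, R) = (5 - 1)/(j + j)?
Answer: 73 + 3*I*sqrt(22)/2 ≈ 73.0 + 7.0356*I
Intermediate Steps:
w(j, R) = 2/j (w(j, R) = 4/((2*j)) = 4*(1/(2*j)) = 2/j)
C(G) = -3 + 2/G**2 (C(G) = -3 + 2/(G**2) = -3 + 2/G**2)
x(J) = sqrt(-3 + J)
(x(C(-2)) - 1*(-24))*3 + 1 = (sqrt(-3 + (-3 + 2/(-2)**2)) - 1*(-24))*3 + 1 = (sqrt(-3 + (-3 + 2*(1/4))) + 24)*3 + 1 = (sqrt(-3 + (-3 + 1/2)) + 24)*3 + 1 = (sqrt(-3 - 5/2) + 24)*3 + 1 = (sqrt(-11/2) + 24)*3 + 1 = (I*sqrt(22)/2 + 24)*3 + 1 = (24 + I*sqrt(22)/2)*3 + 1 = (72 + 3*I*sqrt(22)/2) + 1 = 73 + 3*I*sqrt(22)/2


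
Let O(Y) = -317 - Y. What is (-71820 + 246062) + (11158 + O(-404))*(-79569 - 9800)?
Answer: -1004780163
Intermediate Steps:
(-71820 + 246062) + (11158 + O(-404))*(-79569 - 9800) = (-71820 + 246062) + (11158 + (-317 - 1*(-404)))*(-79569 - 9800) = 174242 + (11158 + (-317 + 404))*(-89369) = 174242 + (11158 + 87)*(-89369) = 174242 + 11245*(-89369) = 174242 - 1004954405 = -1004780163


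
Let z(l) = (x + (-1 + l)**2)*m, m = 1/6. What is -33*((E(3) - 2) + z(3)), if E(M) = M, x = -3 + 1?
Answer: -44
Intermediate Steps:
x = -2
m = 1/6 ≈ 0.16667
z(l) = -1/3 + (-1 + l)**2/6 (z(l) = (-2 + (-1 + l)**2)*(1/6) = -1/3 + (-1 + l)**2/6)
-33*((E(3) - 2) + z(3)) = -33*((3 - 2) + (-1/3 + (-1 + 3)**2/6)) = -33*(1 + (-1/3 + (1/6)*2**2)) = -33*(1 + (-1/3 + (1/6)*4)) = -33*(1 + (-1/3 + 2/3)) = -33*(1 + 1/3) = -33*4/3 = -44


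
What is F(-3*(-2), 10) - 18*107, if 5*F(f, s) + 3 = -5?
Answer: -9638/5 ≈ -1927.6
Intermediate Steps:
F(f, s) = -8/5 (F(f, s) = -⅗ + (⅕)*(-5) = -⅗ - 1 = -8/5)
F(-3*(-2), 10) - 18*107 = -8/5 - 18*107 = -8/5 - 1926 = -9638/5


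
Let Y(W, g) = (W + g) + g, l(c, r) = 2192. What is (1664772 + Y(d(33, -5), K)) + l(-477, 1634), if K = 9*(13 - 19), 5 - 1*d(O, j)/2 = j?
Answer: 1666876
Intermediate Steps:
d(O, j) = 10 - 2*j
K = -54 (K = 9*(-6) = -54)
Y(W, g) = W + 2*g
(1664772 + Y(d(33, -5), K)) + l(-477, 1634) = (1664772 + ((10 - 2*(-5)) + 2*(-54))) + 2192 = (1664772 + ((10 + 10) - 108)) + 2192 = (1664772 + (20 - 108)) + 2192 = (1664772 - 88) + 2192 = 1664684 + 2192 = 1666876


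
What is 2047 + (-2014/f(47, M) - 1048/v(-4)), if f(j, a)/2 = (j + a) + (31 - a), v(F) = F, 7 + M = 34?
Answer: 179095/78 ≈ 2296.1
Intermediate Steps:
M = 27 (M = -7 + 34 = 27)
f(j, a) = 62 + 2*j (f(j, a) = 2*((j + a) + (31 - a)) = 2*((a + j) + (31 - a)) = 2*(31 + j) = 62 + 2*j)
2047 + (-2014/f(47, M) - 1048/v(-4)) = 2047 + (-2014/(62 + 2*47) - 1048/(-4)) = 2047 + (-2014/(62 + 94) - 1048*(-¼)) = 2047 + (-2014/156 + 262) = 2047 + (-2014*1/156 + 262) = 2047 + (-1007/78 + 262) = 2047 + 19429/78 = 179095/78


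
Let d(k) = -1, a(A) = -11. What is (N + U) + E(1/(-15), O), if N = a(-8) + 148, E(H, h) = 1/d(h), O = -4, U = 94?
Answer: 230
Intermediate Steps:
E(H, h) = -1 (E(H, h) = 1/(-1) = -1)
N = 137 (N = -11 + 148 = 137)
(N + U) + E(1/(-15), O) = (137 + 94) - 1 = 231 - 1 = 230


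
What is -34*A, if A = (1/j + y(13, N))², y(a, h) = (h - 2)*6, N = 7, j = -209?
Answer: -1336212274/43681 ≈ -30590.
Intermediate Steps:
y(a, h) = -12 + 6*h (y(a, h) = (-2 + h)*6 = -12 + 6*h)
A = 39300361/43681 (A = (1/(-209) + (-12 + 6*7))² = (-1/209 + (-12 + 42))² = (-1/209 + 30)² = (6269/209)² = 39300361/43681 ≈ 899.71)
-34*A = -34*39300361/43681 = -1336212274/43681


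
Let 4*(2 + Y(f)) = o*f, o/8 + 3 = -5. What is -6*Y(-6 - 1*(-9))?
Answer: 300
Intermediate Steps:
o = -64 (o = -24 + 8*(-5) = -24 - 40 = -64)
Y(f) = -2 - 16*f (Y(f) = -2 + (-64*f)/4 = -2 - 16*f)
-6*Y(-6 - 1*(-9)) = -6*(-2 - 16*(-6 - 1*(-9))) = -6*(-2 - 16*(-6 + 9)) = -6*(-2 - 16*3) = -6*(-2 - 48) = -6*(-50) = 300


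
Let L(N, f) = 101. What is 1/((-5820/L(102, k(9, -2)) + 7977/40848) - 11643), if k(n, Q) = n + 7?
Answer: -1375216/16090616449 ≈ -8.5467e-5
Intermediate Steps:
k(n, Q) = 7 + n
1/((-5820/L(102, k(9, -2)) + 7977/40848) - 11643) = 1/((-5820/101 + 7977/40848) - 11643) = 1/((-5820*1/101 + 7977*(1/40848)) - 11643) = 1/((-5820/101 + 2659/13616) - 11643) = 1/(-78976561/1375216 - 11643) = 1/(-16090616449/1375216) = -1375216/16090616449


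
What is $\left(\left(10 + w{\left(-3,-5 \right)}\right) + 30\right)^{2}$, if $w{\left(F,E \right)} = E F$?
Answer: $3025$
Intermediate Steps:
$\left(\left(10 + w{\left(-3,-5 \right)}\right) + 30\right)^{2} = \left(\left(10 - -15\right) + 30\right)^{2} = \left(\left(10 + 15\right) + 30\right)^{2} = \left(25 + 30\right)^{2} = 55^{2} = 3025$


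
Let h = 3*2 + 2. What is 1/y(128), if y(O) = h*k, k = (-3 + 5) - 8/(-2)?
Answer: 1/48 ≈ 0.020833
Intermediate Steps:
k = 6 (k = 2 - 8*(-1/2) = 2 + 4 = 6)
h = 8 (h = 6 + 2 = 8)
y(O) = 48 (y(O) = 8*6 = 48)
1/y(128) = 1/48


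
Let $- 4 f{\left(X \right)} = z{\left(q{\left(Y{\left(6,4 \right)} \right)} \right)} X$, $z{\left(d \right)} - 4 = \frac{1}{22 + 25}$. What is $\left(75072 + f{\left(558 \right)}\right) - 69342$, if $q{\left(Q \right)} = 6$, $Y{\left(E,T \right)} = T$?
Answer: $\frac{485889}{94} \approx 5169.0$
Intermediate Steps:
$z{\left(d \right)} = \frac{189}{47}$ ($z{\left(d \right)} = 4 + \frac{1}{22 + 25} = 4 + \frac{1}{47} = \frac{189}{47}$)
$f{\left(X \right)} = - \frac{189 X}{188}$ ($f{\left(X \right)} = - \frac{\frac{189}{47} X}{4} = - \frac{189 X}{188}$)
$\left(75072 + f{\left(558 \right)}\right) - 69342 = \left(75072 - \frac{52731}{94}\right) - 69342 = \frac{7004037}{94} - 69342 = \frac{485889}{94}$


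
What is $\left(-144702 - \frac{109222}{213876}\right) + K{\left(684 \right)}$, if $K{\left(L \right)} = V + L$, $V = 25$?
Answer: $- \frac{15398378045}{106938} \approx -1.4399 \cdot 10^{5}$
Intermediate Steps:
$K{\left(L \right)} = 25 + L$
$\left(-144702 - \frac{109222}{213876}\right) + K{\left(684 \right)} = \left(-144702 - \frac{109222}{213876}\right) + \left(25 + 684\right) = \left(-144702 - \frac{54611}{106938}\right) + 709 = - \frac{15474197087}{106938} + 709 = - \frac{15398378045}{106938}$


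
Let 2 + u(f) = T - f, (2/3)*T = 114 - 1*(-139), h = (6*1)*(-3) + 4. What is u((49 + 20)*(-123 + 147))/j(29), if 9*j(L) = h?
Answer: 23013/28 ≈ 821.89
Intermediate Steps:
h = -14 (h = 6*(-3) + 4 = -18 + 4 = -14)
T = 759/2 (T = 3*(114 - 1*(-139))/2 = 3*(114 + 139)/2 = (3/2)*253 = 759/2 ≈ 379.50)
j(L) = -14/9 (j(L) = (⅑)*(-14) = -14/9)
u(f) = 755/2 - f (u(f) = -2 + (759/2 - f) = 755/2 - f)
u((49 + 20)*(-123 + 147))/j(29) = (755/2 - (49 + 20)*(-123 + 147))/(-14/9) = (755/2 - 69*24)*(-9/14) = (755/2 - 1*1656)*(-9/14) = (755/2 - 1656)*(-9/14) = -2557/2*(-9/14) = 23013/28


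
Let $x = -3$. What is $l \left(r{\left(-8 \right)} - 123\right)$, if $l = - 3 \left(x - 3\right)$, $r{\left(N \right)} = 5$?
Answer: $-2124$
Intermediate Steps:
$l = 18$ ($l = - 3 \left(-3 - 3\right) = \left(-3\right) \left(-6\right) = 18$)
$l \left(r{\left(-8 \right)} - 123\right) = 18 \left(5 - 123\right) = 18 \left(-118\right) = -2124$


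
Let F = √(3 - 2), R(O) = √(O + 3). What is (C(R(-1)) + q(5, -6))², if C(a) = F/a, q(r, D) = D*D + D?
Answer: (60 + √2)²/4 ≈ 942.93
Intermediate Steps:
R(O) = √(3 + O)
F = 1 (F = √1 = 1)
q(r, D) = D + D² (q(r, D) = D² + D = D + D²)
C(a) = 1/a
(C(R(-1)) + q(5, -6))² = (1/(√(3 - 1)) - 6*(1 - 6))² = (1/(√2) - 6*(-5))² = (√2/2 + 30)² = (30 + √2/2)²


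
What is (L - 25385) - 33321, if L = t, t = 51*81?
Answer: -54575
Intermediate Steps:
t = 4131
L = 4131
(L - 25385) - 33321 = (4131 - 25385) - 33321 = -21254 - 33321 = -54575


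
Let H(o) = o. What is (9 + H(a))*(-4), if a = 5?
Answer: -56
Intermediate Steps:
(9 + H(a))*(-4) = (9 + 5)*(-4) = 14*(-4) = -56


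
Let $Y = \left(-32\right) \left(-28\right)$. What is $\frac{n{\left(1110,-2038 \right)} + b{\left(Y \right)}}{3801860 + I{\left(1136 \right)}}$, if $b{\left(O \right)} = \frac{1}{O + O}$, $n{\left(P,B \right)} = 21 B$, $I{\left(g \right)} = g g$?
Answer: $- \frac{76694015}{9125501952} \approx -0.0084044$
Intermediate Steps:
$I{\left(g \right)} = g^{2}$
$Y = 896$
$b{\left(O \right)} = \frac{1}{2 O}$
$\frac{n{\left(1110,-2038 \right)} + b{\left(Y \right)}}{3801860 + I{\left(1136 \right)}} = \frac{21 \left(-2038\right) + \frac{1}{2 \cdot 896}}{3801860 + 1136^{2}} = \frac{-42798 + \frac{1}{2} \cdot \frac{1}{896}}{3801860 + 1290496} = \frac{-42798 + \frac{1}{1792}}{5092356} = \left(- \frac{76694015}{1792}\right) \frac{1}{5092356} = - \frac{76694015}{9125501952}$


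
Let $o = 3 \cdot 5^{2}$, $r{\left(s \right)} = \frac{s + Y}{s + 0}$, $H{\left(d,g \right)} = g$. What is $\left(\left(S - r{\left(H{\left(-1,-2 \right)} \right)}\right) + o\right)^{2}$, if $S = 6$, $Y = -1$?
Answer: $\frac{25281}{4} \approx 6320.3$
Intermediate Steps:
$r{\left(s \right)} = \frac{-1 + s}{s}$ ($r{\left(s \right)} = \frac{s - 1}{s + 0} = \frac{-1 + s}{s}$)
$o = 75$ ($o = 3 \cdot 25 = 75$)
$\left(\left(S - r{\left(H{\left(-1,-2 \right)} \right)}\right) + o\right)^{2} = \left(\left(6 - \frac{-1 - 2}{-2}\right) + 75\right)^{2} = \left(\left(6 - \left(- \frac{1}{2}\right) \left(-3\right)\right) + 75\right)^{2} = \left(\left(6 - \frac{3}{2}\right) + 75\right)^{2} = \left(\frac{9}{2} + 75\right)^{2} = \left(\frac{159}{2}\right)^{2} = \frac{25281}{4}$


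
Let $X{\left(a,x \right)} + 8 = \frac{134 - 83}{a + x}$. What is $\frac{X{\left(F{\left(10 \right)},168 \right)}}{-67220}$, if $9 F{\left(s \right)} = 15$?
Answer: $\frac{3919}{34214980} \approx 0.00011454$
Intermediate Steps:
$F{\left(s \right)} = \frac{5}{3}$ ($F{\left(s \right)} = \frac{1}{9} \cdot 15 = \frac{5}{3}$)
$X{\left(a,x \right)} = -8 + \frac{51}{a + x}$ ($X{\left(a,x \right)} = -8 + \frac{134 - 83}{a + x} = -8 + \frac{51}{a + x}$)
$\frac{X{\left(F{\left(10 \right)},168 \right)}}{-67220} = \frac{\frac{1}{\frac{5}{3} + 168} \left(51 - \frac{40}{3} - 1344\right)}{-67220} = \frac{51 - \frac{40}{3} - 1344}{\frac{509}{3}} \left(- \frac{1}{67220}\right) = \frac{3}{509} \left(- \frac{3919}{3}\right) \left(- \frac{1}{67220}\right) = \left(- \frac{3919}{509}\right) \left(- \frac{1}{67220}\right) = \frac{3919}{34214980}$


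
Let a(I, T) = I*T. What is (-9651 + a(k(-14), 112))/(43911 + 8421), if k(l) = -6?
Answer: -3441/17444 ≈ -0.19726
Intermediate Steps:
(-9651 + a(k(-14), 112))/(43911 + 8421) = (-9651 - 6*112)/(43911 + 8421) = (-9651 - 672)/52332 = -10323*1/52332 = -3441/17444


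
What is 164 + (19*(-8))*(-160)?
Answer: 24484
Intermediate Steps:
164 + (19*(-8))*(-160) = 164 - 152*(-160) = 164 + 24320 = 24484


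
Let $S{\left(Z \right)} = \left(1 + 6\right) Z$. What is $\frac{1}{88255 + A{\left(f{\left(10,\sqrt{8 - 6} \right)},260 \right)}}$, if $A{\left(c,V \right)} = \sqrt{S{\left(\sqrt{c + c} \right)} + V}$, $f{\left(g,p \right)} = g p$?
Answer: $\frac{1}{88255 + \sqrt{2} \sqrt{130 + 7 \sqrt[4]{2} \sqrt{5}}} \approx 1.1329 \cdot 10^{-5}$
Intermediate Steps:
$S{\left(Z \right)} = 7 Z$
$A{\left(c,V \right)} = \sqrt{V + 7 \sqrt{2} \sqrt{c}}$ ($A{\left(c,V \right)} = \sqrt{7 \sqrt{c + c} + V} = \sqrt{7 \sqrt{2 c} + V} = \sqrt{7 \sqrt{2} \sqrt{c} + V} = \sqrt{V + 7 \sqrt{2} \sqrt{c}}$)
$\frac{1}{88255 + A{\left(f{\left(10,\sqrt{8 - 6} \right)},260 \right)}} = \frac{1}{88255 + \sqrt{260 + 7 \sqrt{2} \sqrt{10 \sqrt{8 - 6}}}} = \frac{1}{88255 + \sqrt{260 + 7 \sqrt{2} \sqrt{10 \sqrt{2}}}} = \frac{1}{88255 + \sqrt{260 + 7 \sqrt{2} \cdot 2^{\frac{3}{4}} \sqrt{5}}} = \frac{1}{88255 + \sqrt{260 + 14 \sqrt[4]{2} \sqrt{5}}}$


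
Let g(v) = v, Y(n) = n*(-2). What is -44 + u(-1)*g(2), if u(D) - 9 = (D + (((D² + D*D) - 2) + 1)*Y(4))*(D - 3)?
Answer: 46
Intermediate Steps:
Y(n) = -2*n
u(D) = 9 + (-3 + D)*(8 + D - 16*D²) (u(D) = 9 + (D + (((D² + D*D) - 2) + 1)*(-2*4))*(D - 3) = 9 + (D + (((D² + D²) - 2) + 1)*(-8))*(-3 + D) = 9 + (D + ((2*D² - 2) + 1)*(-8))*(-3 + D) = 9 + (D + ((-2 + 2*D²) + 1)*(-8))*(-3 + D) = 9 + (D + (-1 + 2*D²)*(-8))*(-3 + D) = 9 + (D + (8 - 16*D²))*(-3 + D) = 9 + (8 + D - 16*D²)*(-3 + D) = 9 + (-3 + D)*(8 + D - 16*D²))
-44 + u(-1)*g(2) = -44 + (-15 - 16*(-1)³ + 5*(-1) + 49*(-1)²)*2 = -44 + (-15 - 16*(-1) - 5 + 49*1)*2 = -44 + (-15 + 16 - 5 + 49)*2 = -44 + 45*2 = -44 + 90 = 46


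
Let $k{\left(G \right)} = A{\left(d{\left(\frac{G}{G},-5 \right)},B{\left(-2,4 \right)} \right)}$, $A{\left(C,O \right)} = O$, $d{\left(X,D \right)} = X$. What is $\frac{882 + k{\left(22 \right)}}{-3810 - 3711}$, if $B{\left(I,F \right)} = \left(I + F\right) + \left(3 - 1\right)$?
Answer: $- \frac{886}{7521} \approx -0.1178$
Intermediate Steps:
$B{\left(I,F \right)} = 2 + F + I$ ($B{\left(I,F \right)} = \left(F + I\right) + 2 = 2 + F + I$)
$k{\left(G \right)} = 4$ ($k{\left(G \right)} = 2 + 4 - 2 = 4$)
$\frac{882 + k{\left(22 \right)}}{-3810 - 3711} = \frac{882 + 4}{-3810 - 3711} = \frac{886}{-7521} = 886 \left(- \frac{1}{7521}\right) = - \frac{886}{7521}$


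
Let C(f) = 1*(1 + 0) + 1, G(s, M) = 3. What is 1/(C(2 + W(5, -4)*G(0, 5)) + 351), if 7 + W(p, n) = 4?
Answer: 1/353 ≈ 0.0028329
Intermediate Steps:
W(p, n) = -3 (W(p, n) = -7 + 4 = -3)
C(f) = 2 (C(f) = 1*1 + 1 = 1 + 1 = 2)
1/(C(2 + W(5, -4)*G(0, 5)) + 351) = 1/(2 + 351) = 1/353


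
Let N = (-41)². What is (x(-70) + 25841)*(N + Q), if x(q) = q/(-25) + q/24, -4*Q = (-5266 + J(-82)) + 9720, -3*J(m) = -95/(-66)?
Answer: 139402779683/9504 ≈ 1.4668e+7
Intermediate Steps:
N = 1681
J(m) = -95/198 (J(m) = -(-95)/(3*(-66)) = -(-95)*(-1)/(3*66) = -⅓*95/66 = -95/198)
Q = -881797/792 (Q = -((-5266 - 95/198) + 9720)/4 = -(-1042763/198 + 9720)/4 = -¼*881797/198 = -881797/792 ≈ -1113.4)
x(q) = q/600 (x(q) = q*(-1/25) + q*(1/24) = -q/25 + q/24 = q/600)
(x(-70) + 25841)*(N + Q) = ((1/600)*(-70) + 25841)*(1681 - 881797/792) = (-7/60 + 25841)*(449555/792) = (1550453/60)*(449555/792) = 139402779683/9504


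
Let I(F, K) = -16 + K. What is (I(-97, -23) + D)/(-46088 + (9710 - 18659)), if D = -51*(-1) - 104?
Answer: 92/55037 ≈ 0.0016716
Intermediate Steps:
D = -53 (D = 51 - 104 = -53)
(I(-97, -23) + D)/(-46088 + (9710 - 18659)) = ((-16 - 23) - 53)/(-46088 + (9710 - 18659)) = (-39 - 53)/(-46088 - 8949) = -92/(-55037) = -92*(-1/55037) = 92/55037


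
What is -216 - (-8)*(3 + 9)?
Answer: -120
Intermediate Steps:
-216 - (-8)*(3 + 9) = -216 - (-8)*12 = -216 - 1*(-96) = -216 + 96 = -120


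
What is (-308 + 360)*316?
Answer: 16432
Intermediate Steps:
(-308 + 360)*316 = 52*316 = 16432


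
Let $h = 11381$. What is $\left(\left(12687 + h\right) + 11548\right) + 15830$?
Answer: $51446$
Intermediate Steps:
$\left(\left(12687 + h\right) + 11548\right) + 15830 = \left(\left(12687 + 11381\right) + 11548\right) + 15830 = \left(24068 + 11548\right) + 15830 = 35616 + 15830 = 51446$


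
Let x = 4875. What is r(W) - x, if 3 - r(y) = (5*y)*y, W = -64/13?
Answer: -843848/169 ≈ -4993.2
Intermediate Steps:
W = -64/13 (W = -64*1/13 = -64/13 ≈ -4.9231)
r(y) = 3 - 5*y² (r(y) = 3 - 5*y*y = 3 - 5*y²)
r(W) - x = (3 - 5*(-64/13)²) - 1*4875 = (3 - 5*4096/169) - 4875 = (3 - 20480/169) - 4875 = -19973/169 - 4875 = -843848/169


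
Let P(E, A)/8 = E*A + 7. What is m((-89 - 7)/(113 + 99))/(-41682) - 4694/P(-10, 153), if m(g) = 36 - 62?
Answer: 48993023/126963372 ≈ 0.38588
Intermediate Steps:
P(E, A) = 56 + 8*A*E (P(E, A) = 8*(E*A + 7) = 8*(A*E + 7) = 8*(7 + A*E) = 56 + 8*A*E)
m(g) = -26
m((-89 - 7)/(113 + 99))/(-41682) - 4694/P(-10, 153) = -26/(-41682) - 4694/(56 + 8*153*(-10)) = -26*(-1/41682) - 4694/(56 - 12240) = 13/20841 - 4694/(-12184) = 13/20841 - 4694*(-1/12184) = 13/20841 + 2347/6092 = 48993023/126963372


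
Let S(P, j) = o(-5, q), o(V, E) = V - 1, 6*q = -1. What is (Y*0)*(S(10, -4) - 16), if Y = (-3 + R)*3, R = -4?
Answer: 0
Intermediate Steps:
q = -⅙ (q = (⅙)*(-1) = -⅙ ≈ -0.16667)
o(V, E) = -1 + V
S(P, j) = -6 (S(P, j) = -1 - 5 = -6)
Y = -21 (Y = (-3 - 4)*3 = -7*3 = -21)
(Y*0)*(S(10, -4) - 16) = (-21*0)*(-6 - 16) = 0*(-22) = 0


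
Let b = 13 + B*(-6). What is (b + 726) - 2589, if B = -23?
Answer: -1712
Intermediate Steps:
b = 151 (b = 13 - 23*(-6) = 13 + 138 = 151)
(b + 726) - 2589 = (151 + 726) - 2589 = 877 - 2589 = -1712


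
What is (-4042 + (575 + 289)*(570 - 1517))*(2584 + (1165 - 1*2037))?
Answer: -1407692000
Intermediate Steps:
(-4042 + (575 + 289)*(570 - 1517))*(2584 + (1165 - 1*2037)) = (-4042 + 864*(-947))*(2584 + (1165 - 2037)) = (-4042 - 818208)*(2584 - 872) = -822250*1712 = -1407692000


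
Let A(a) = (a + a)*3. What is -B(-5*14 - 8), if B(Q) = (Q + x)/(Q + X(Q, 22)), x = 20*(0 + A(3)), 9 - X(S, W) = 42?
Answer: 94/37 ≈ 2.5405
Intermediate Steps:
A(a) = 6*a (A(a) = (2*a)*3 = 6*a)
X(S, W) = -33 (X(S, W) = 9 - 1*42 = 9 - 42 = -33)
x = 360 (x = 20*(0 + 6*3) = 20*(0 + 18) = 20*18 = 360)
B(Q) = (360 + Q)/(-33 + Q) (B(Q) = (Q + 360)/(Q - 33) = (360 + Q)/(-33 + Q))
-B(-5*14 - 8) = -(360 + (-5*14 - 8))/(-33 + (-5*14 - 8)) = -(360 + (-70 - 8))/(-33 + (-70 - 8)) = -(360 - 78)/(-33 - 78) = -282/(-111) = -(-1)*282/111 = -1*(-94/37) = 94/37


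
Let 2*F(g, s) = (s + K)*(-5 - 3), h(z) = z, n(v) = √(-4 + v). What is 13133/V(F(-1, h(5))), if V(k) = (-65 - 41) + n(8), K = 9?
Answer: -13133/104 ≈ -126.28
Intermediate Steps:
F(g, s) = -36 - 4*s (F(g, s) = ((s + 9)*(-5 - 3))/2 = ((9 + s)*(-8))/2 = (-72 - 8*s)/2 = -36 - 4*s)
V(k) = -104 (V(k) = (-65 - 41) + √(-4 + 8) = -106 + √4 = -106 + 2 = -104)
13133/V(F(-1, h(5))) = 13133/(-104) = 13133*(-1/104) = -13133/104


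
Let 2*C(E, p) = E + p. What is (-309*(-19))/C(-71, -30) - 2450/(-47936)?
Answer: -40186933/345824 ≈ -116.21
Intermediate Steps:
C(E, p) = E/2 + p/2 (C(E, p) = (E + p)/2 = E/2 + p/2)
(-309*(-19))/C(-71, -30) - 2450/(-47936) = (-309*(-19))/((½)*(-71) + (½)*(-30)) - 2450/(-47936) = 5871/(-71/2 - 15) - 2450*(-1/47936) = 5871/(-101/2) + 175/3424 = 5871*(-2/101) + 175/3424 = -11742/101 + 175/3424 = -40186933/345824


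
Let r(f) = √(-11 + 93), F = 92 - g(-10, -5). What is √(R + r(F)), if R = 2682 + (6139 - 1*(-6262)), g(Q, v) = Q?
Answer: √(15083 + √82) ≈ 122.85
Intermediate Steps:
F = 102 (F = 92 - 1*(-10) = 92 + 10 = 102)
R = 15083 (R = 2682 + (6139 + 6262) = 2682 + 12401 = 15083)
r(f) = √82
√(R + r(F)) = √(15083 + √82)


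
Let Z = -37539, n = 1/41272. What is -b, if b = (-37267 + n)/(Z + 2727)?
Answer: -512694541/478920288 ≈ -1.0705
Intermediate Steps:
n = 1/41272 ≈ 2.4229e-5
b = 512694541/478920288 (b = (-37267 + 1/41272)/(-37539 + 2727) = -1538083623/41272/(-34812) = -1538083623/41272*(-1/34812) = 512694541/478920288 ≈ 1.0705)
-b = -1*512694541/478920288 = -512694541/478920288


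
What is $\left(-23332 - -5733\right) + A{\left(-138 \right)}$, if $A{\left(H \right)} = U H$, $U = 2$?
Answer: $-17875$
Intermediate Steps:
$A{\left(H \right)} = 2 H$
$\left(-23332 - -5733\right) + A{\left(-138 \right)} = \left(-23332 - -5733\right) + 2 \left(-138\right) = \left(-23332 + 5733\right) - 276 = -17599 - 276 = -17875$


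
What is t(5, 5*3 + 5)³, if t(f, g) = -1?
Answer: -1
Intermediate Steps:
t(5, 5*3 + 5)³ = (-1)³ = -1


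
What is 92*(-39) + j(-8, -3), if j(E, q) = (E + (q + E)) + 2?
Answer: -3605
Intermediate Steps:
j(E, q) = 2 + q + 2*E (j(E, q) = (E + (E + q)) + 2 = (q + 2*E) + 2 = 2 + q + 2*E)
92*(-39) + j(-8, -3) = 92*(-39) + (2 - 3 + 2*(-8)) = -3588 + (2 - 3 - 16) = -3588 - 17 = -3605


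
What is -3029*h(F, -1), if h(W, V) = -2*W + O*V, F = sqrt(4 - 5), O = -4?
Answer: -12116 + 6058*I ≈ -12116.0 + 6058.0*I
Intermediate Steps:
F = I (F = sqrt(-1) = I ≈ 1.0*I)
h(W, V) = -4*V - 2*W (h(W, V) = -2*W - 4*V = -4*V - 2*W)
-3029*h(F, -1) = -3029*(-4*(-1) - 2*I) = -3029*(4 - 2*I) = -12116 + 6058*I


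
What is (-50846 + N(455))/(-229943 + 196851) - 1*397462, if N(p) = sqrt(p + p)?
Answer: -6576380829/16546 - sqrt(910)/33092 ≈ -3.9746e+5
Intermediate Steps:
N(p) = sqrt(2)*sqrt(p) (N(p) = sqrt(2*p) = sqrt(2)*sqrt(p))
(-50846 + N(455))/(-229943 + 196851) - 1*397462 = (-50846 + sqrt(2)*sqrt(455))/(-229943 + 196851) - 1*397462 = (-50846 + sqrt(910))/(-33092) - 397462 = (-50846 + sqrt(910))*(-1/33092) - 397462 = (25423/16546 - sqrt(910)/33092) - 397462 = -6576380829/16546 - sqrt(910)/33092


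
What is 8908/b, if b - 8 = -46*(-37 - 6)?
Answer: 4454/993 ≈ 4.4854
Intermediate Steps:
b = 1986 (b = 8 - 46*(-37 - 6) = 8 - 46*(-43) = 8 + 1978 = 1986)
8908/b = 8908/1986 = 8908*(1/1986) = 4454/993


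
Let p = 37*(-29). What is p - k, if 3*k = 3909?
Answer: -2376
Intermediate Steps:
k = 1303 (k = (1/3)*3909 = 1303)
p = -1073
p - k = -1073 - 1*1303 = -1073 - 1303 = -2376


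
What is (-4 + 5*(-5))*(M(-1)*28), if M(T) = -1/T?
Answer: -812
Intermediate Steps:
(-4 + 5*(-5))*(M(-1)*28) = (-4 + 5*(-5))*(-1/(-1)*28) = (-4 - 25)*(-1*(-1)*28) = -29*28 = -812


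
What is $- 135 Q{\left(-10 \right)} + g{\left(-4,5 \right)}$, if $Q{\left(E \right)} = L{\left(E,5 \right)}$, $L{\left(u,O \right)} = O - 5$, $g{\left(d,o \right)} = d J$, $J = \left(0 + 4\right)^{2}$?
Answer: $-64$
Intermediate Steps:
$J = 16$ ($J = 4^{2} = 16$)
$g{\left(d,o \right)} = 16 d$ ($g{\left(d,o \right)} = d 16 = 16 d$)
$L{\left(u,O \right)} = -5 + O$
$Q{\left(E \right)} = 0$ ($Q{\left(E \right)} = -5 + 5 = 0$)
$- 135 Q{\left(-10 \right)} + g{\left(-4,5 \right)} = \left(-135\right) 0 + 16 \left(-4\right) = 0 - 64 = -64$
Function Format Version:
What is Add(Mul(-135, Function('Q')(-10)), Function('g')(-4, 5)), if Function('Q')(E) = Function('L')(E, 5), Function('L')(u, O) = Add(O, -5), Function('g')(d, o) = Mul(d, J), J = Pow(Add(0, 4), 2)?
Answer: -64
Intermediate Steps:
J = 16 (J = Pow(4, 2) = 16)
Function('g')(d, o) = Mul(16, d) (Function('g')(d, o) = Mul(d, 16) = Mul(16, d))
Function('L')(u, O) = Add(-5, O)
Function('Q')(E) = 0 (Function('Q')(E) = Add(-5, 5) = 0)
Add(Mul(-135, Function('Q')(-10)), Function('g')(-4, 5)) = Add(Mul(-135, 0), Mul(16, -4)) = Add(0, -64) = -64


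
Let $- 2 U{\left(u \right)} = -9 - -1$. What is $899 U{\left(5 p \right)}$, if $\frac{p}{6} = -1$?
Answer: $3596$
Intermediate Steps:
$p = -6$ ($p = 6 \left(-1\right) = -6$)
$U{\left(u \right)} = 4$ ($U{\left(u \right)} = - \frac{-9 - -1}{2} = - \frac{-9 + 1}{2} = \left(- \frac{1}{2}\right) \left(-8\right) = 4$)
$899 U{\left(5 p \right)} = 899 \cdot 4 = 3596$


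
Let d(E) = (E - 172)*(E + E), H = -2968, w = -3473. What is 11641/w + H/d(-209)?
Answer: -932115121/276551517 ≈ -3.3705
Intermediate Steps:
d(E) = 2*E*(-172 + E) (d(E) = (-172 + E)*(2*E) = 2*E*(-172 + E))
11641/w + H/d(-209) = 11641/(-3473) - 2968*(-1/(418*(-172 - 209))) = 11641*(-1/3473) - 2968/(2*(-209)*(-381)) = -11641/3473 - 2968/159258 = -11641/3473 - 2968*1/159258 = -11641/3473 - 1484/79629 = -932115121/276551517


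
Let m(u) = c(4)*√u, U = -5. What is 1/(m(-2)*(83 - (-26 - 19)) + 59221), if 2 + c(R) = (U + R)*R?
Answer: 59221/3508306489 + 768*I*√2/3508306489 ≈ 1.688e-5 + 3.0958e-7*I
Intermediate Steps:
c(R) = -2 + R*(-5 + R) (c(R) = -2 + (-5 + R)*R = -2 + R*(-5 + R))
m(u) = -6*√u (m(u) = (-2 + 4² - 5*4)*√u = (-2 + 16 - 20)*√u = -6*√u)
1/(m(-2)*(83 - (-26 - 19)) + 59221) = 1/((-6*I*√2)*(83 - (-26 - 19)) + 59221) = 1/((-6*I*√2)*(83 - 1*(-45)) + 59221) = 1/((-6*I*√2)*(83 + 45) + 59221) = 1/(-6*I*√2*128 + 59221) = 1/(-768*I*√2 + 59221) = 1/(59221 - 768*I*√2)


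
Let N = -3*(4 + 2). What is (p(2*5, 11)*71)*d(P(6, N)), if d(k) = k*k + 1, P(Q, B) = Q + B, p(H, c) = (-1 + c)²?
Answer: 1029500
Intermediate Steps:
N = -18 (N = -3*6 = -18)
P(Q, B) = B + Q
d(k) = 1 + k² (d(k) = k² + 1 = 1 + k²)
(p(2*5, 11)*71)*d(P(6, N)) = ((-1 + 11)²*71)*(1 + (-18 + 6)²) = (10²*71)*(1 + (-12)²) = (100*71)*(1 + 144) = 7100*145 = 1029500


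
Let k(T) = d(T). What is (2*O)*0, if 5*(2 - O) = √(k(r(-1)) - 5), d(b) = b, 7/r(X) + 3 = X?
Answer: 0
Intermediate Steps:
r(X) = 7/(-3 + X)
k(T) = T
O = 2 - 3*I*√3/10 (O = 2 - √(7/(-3 - 1) - 5)/5 = 2 - √(7/(-4) - 5)/5 = 2 - √(7*(-¼) - 5)/5 = 2 - √(-7/4 - 5)/5 = 2 - 3*I*√3/10 ≈ 2.0 - 0.51962*I)
(2*O)*0 = (2*(2 - 3*I*√3/10))*0 = (4 - 3*I*√3/5)*0 = 0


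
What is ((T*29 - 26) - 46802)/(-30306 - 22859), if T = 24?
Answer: 46132/53165 ≈ 0.86771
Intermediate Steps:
((T*29 - 26) - 46802)/(-30306 - 22859) = ((24*29 - 26) - 46802)/(-30306 - 22859) = ((696 - 26) - 46802)/(-53165) = (670 - 46802)*(-1/53165) = -46132*(-1/53165) = 46132/53165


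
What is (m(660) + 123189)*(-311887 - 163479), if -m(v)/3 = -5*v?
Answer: -63265985574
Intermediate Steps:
m(v) = 15*v (m(v) = -(-15)*v = 15*v)
(m(660) + 123189)*(-311887 - 163479) = (15*660 + 123189)*(-311887 - 163479) = (9900 + 123189)*(-475366) = 133089*(-475366) = -63265985574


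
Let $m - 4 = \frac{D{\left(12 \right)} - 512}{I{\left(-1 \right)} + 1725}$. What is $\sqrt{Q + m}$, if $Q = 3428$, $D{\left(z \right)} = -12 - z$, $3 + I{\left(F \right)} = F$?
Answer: $\frac{4 \sqrt{635257241}}{1721} \approx 58.581$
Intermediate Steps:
$I{\left(F \right)} = -3 + F$
$m = \frac{6348}{1721}$ ($m = 4 + \frac{\left(-12 - 12\right) - 512}{\left(-3 - 1\right) + 1725} = 4 + \frac{\left(-12 - 12\right) - 512}{-4 + 1725} = 4 + \frac{-24 - 512}{1721} = 4 - \frac{536}{1721} = \frac{6348}{1721} \approx 3.6886$)
$\sqrt{Q + m} = \sqrt{3428 + \frac{6348}{1721}} = \sqrt{\frac{5905936}{1721}} = \frac{4 \sqrt{635257241}}{1721}$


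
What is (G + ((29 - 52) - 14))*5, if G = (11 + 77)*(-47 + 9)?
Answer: -16905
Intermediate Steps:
G = -3344 (G = 88*(-38) = -3344)
(G + ((29 - 52) - 14))*5 = (-3344 + ((29 - 52) - 14))*5 = (-3344 + (-23 - 14))*5 = (-3344 - 37)*5 = -3381*5 = -16905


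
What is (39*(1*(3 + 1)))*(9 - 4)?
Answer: 780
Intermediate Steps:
(39*(1*(3 + 1)))*(9 - 4) = (39*(1*4))*5 = (39*4)*5 = 156*5 = 780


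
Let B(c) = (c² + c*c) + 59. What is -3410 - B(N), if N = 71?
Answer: -13551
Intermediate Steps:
B(c) = 59 + 2*c² (B(c) = (c² + c²) + 59 = 2*c² + 59 = 59 + 2*c²)
-3410 - B(N) = -3410 - (59 + 2*71²) = -3410 - (59 + 2*5041) = -3410 - (59 + 10082) = -3410 - 1*10141 = -3410 - 10141 = -13551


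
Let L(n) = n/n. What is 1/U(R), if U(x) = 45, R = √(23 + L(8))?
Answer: 1/45 ≈ 0.022222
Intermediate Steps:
L(n) = 1
R = 2*√6 (R = √(23 + 1) = √24 = 2*√6 ≈ 4.8990)
1/U(R) = 1/45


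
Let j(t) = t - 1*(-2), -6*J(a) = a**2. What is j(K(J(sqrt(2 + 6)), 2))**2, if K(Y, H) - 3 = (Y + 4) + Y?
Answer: 361/9 ≈ 40.111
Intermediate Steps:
J(a) = -a**2/6
K(Y, H) = 7 + 2*Y (K(Y, H) = 3 + ((Y + 4) + Y) = 3 + ((4 + Y) + Y) = 3 + (4 + 2*Y) = 7 + 2*Y)
j(t) = 2 + t (j(t) = t + 2 = 2 + t)
j(K(J(sqrt(2 + 6)), 2))**2 = (2 + (7 + 2*(-(sqrt(2 + 6))**2/6)))**2 = (2 + (7 + 2*(-(sqrt(8))**2/6)))**2 = (2 + (7 + 2*(-(2*sqrt(2))**2/6)))**2 = (2 + (7 + 2*(-1/6*8)))**2 = (2 + (7 + 2*(-4/3)))**2 = (2 + (7 - 8/3))**2 = (2 + 13/3)**2 = (19/3)**2 = 361/9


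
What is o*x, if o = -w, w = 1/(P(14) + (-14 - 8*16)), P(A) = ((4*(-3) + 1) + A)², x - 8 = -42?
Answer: -34/133 ≈ -0.25564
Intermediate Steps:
x = -34 (x = 8 - 42 = -34)
P(A) = (-11 + A)² (P(A) = ((-12 + 1) + A)² = (-11 + A)²)
w = -1/133 (w = 1/((-11 + 14)² + (-14 - 8*16)) = 1/(3² + (-14 - 128)) = 1/(9 - 142) = 1/(-133) = -1/133 ≈ -0.0075188)
o = 1/133 (o = -1*(-1/133) = 1/133 ≈ 0.0075188)
o*x = (1/133)*(-34) = -34/133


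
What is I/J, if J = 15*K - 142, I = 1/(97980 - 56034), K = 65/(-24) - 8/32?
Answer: -4/31270743 ≈ -1.2791e-7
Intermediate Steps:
K = -71/24 (K = 65*(-1/24) - 8*1/32 = -65/24 - ¼ = -71/24 ≈ -2.9583)
I = 1/41946 ≈ 2.3840e-5
J = -1491/8 (J = 15*(-71/24) - 142 = -355/8 - 142 = -1491/8 ≈ -186.38)
I/J = 1/(41946*(-1491/8)) = (1/41946)*(-8/1491) = -4/31270743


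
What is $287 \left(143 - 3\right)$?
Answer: $40180$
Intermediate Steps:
$287 \left(143 - 3\right) = 287 \cdot 140 = 40180$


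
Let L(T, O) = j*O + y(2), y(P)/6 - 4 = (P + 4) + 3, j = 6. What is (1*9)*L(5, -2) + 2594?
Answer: 3188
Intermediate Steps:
y(P) = 66 + 6*P (y(P) = 24 + 6*((P + 4) + 3) = 24 + 6*((4 + P) + 3) = 24 + 6*(7 + P) = 24 + (42 + 6*P) = 66 + 6*P)
L(T, O) = 78 + 6*O (L(T, O) = 6*O + (66 + 6*2) = 6*O + (66 + 12) = 6*O + 78 = 78 + 6*O)
(1*9)*L(5, -2) + 2594 = (1*9)*(78 + 6*(-2)) + 2594 = 9*(78 - 12) + 2594 = 9*66 + 2594 = 594 + 2594 = 3188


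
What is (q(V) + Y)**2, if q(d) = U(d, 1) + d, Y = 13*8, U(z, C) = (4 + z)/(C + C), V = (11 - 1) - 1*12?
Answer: 10609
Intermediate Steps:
V = -2 (V = 10 - 12 = -2)
U(z, C) = (4 + z)/(2*C) (U(z, C) = (4 + z)/((2*C)) = (4 + z)*(1/(2*C)) = (4 + z)/(2*C))
Y = 104
q(d) = 2 + 3*d/2 (q(d) = (1/2)*(4 + d)/1 + d = (1/2)*1*(4 + d) + d = (2 + d/2) + d = 2 + 3*d/2)
(q(V) + Y)**2 = ((2 + (3/2)*(-2)) + 104)**2 = ((2 - 3) + 104)**2 = (-1 + 104)**2 = 103**2 = 10609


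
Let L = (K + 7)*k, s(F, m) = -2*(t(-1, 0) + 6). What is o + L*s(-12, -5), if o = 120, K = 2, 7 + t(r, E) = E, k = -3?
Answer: 66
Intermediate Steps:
t(r, E) = -7 + E
s(F, m) = 2 (s(F, m) = -2*((-7 + 0) + 6) = -2*(-7 + 6) = -2*(-1) = 2)
L = -27 (L = (2 + 7)*(-3) = 9*(-3) = -27)
o + L*s(-12, -5) = 120 - 27*2 = 120 - 54 = 66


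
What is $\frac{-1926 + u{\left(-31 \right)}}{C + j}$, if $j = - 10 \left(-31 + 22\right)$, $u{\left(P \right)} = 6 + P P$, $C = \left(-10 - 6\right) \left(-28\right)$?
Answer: $- \frac{959}{538} \approx -1.7825$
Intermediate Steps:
$C = 448$ ($C = \left(-16\right) \left(-28\right) = 448$)
$u{\left(P \right)} = 6 + P^{2}$
$j = 90$ ($j = \left(-10\right) \left(-9\right) = 90$)
$\frac{-1926 + u{\left(-31 \right)}}{C + j} = \frac{-1926 + \left(6 + \left(-31\right)^{2}\right)}{448 + 90} = \frac{-1926 + \left(6 + 961\right)}{538} = \left(-1926 + 967\right) \frac{1}{538} = \left(-959\right) \frac{1}{538} = - \frac{959}{538}$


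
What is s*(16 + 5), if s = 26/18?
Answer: 91/3 ≈ 30.333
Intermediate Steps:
s = 13/9 (s = 26*(1/18) = 13/9 ≈ 1.4444)
s*(16 + 5) = 13*(16 + 5)/9 = (13/9)*21 = 91/3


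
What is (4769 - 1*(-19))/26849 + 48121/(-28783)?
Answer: -1154187725/772794767 ≈ -1.4935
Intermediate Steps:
(4769 - 1*(-19))/26849 + 48121/(-28783) = (4769 + 19)*(1/26849) + 48121*(-1/28783) = 4788*(1/26849) - 48121/28783 = 4788/26849 - 48121/28783 = -1154187725/772794767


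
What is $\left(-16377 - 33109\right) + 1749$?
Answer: $-47737$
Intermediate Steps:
$\left(-16377 - 33109\right) + 1749 = -49486 + 1749 = -47737$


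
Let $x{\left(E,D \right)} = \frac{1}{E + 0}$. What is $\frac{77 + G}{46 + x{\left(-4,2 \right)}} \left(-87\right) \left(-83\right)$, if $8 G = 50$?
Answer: $\frac{801531}{61} \approx 13140.0$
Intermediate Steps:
$G = \frac{25}{4}$ ($G = \frac{1}{8} \cdot 50 = \frac{25}{4} \approx 6.25$)
$x{\left(E,D \right)} = \frac{1}{E}$
$\frac{77 + G}{46 + x{\left(-4,2 \right)}} \left(-87\right) \left(-83\right) = \frac{77 + \frac{25}{4}}{46 + \frac{1}{-4}} \left(-87\right) \left(-83\right) = \frac{333}{4 \left(46 - \frac{1}{4}\right)} \left(-87\right) \left(-83\right) = \frac{333}{4 \cdot \frac{183}{4}} \left(-87\right) \left(-83\right) = \frac{333}{4} \cdot \frac{4}{183} \left(-87\right) \left(-83\right) = \frac{111}{61} \left(-87\right) \left(-83\right) = \left(- \frac{9657}{61}\right) \left(-83\right) = \frac{801531}{61}$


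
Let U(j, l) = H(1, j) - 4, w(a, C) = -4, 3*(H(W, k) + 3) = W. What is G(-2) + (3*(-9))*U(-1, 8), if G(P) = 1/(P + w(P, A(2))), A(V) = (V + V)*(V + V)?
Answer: 1079/6 ≈ 179.83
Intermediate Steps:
H(W, k) = -3 + W/3
A(V) = 4*V² (A(V) = (2*V)*(2*V) = 4*V²)
G(P) = 1/(-4 + P) (G(P) = 1/(P - 4) = 1/(-4 + P))
U(j, l) = -20/3 (U(j, l) = (-3 + (⅓)*1) - 4 = (-3 + ⅓) - 4 = -8/3 - 4 = -20/3)
G(-2) + (3*(-9))*U(-1, 8) = 1/(-4 - 2) + (3*(-9))*(-20/3) = 1/(-6) - 27*(-20/3) = -⅙ + 180 = 1079/6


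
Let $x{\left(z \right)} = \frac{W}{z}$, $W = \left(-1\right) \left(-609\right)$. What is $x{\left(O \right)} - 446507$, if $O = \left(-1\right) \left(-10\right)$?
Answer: $- \frac{4464461}{10} \approx -4.4645 \cdot 10^{5}$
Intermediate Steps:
$W = 609$
$O = 10$
$x{\left(z \right)} = \frac{609}{z}$
$x{\left(O \right)} - 446507 = \frac{609}{10} - 446507 = - \frac{4464461}{10}$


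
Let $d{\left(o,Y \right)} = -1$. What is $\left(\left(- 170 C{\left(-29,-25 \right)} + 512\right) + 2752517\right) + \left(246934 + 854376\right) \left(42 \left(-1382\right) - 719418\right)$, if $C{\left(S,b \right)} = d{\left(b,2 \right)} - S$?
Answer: $-856223926951$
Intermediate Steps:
$C{\left(S,b \right)} = -1 - S$
$\left(\left(- 170 C{\left(-29,-25 \right)} + 512\right) + 2752517\right) + \left(246934 + 854376\right) \left(42 \left(-1382\right) - 719418\right) = \left(\left(- 170 \left(-1 - -29\right) + 512\right) + 2752517\right) + \left(246934 + 854376\right) \left(42 \left(-1382\right) - 719418\right) = \left(\left(- 170 \left(-1 + 29\right) + 512\right) + 2752517\right) + 1101310 \left(-58044 - 719418\right) = \left(\left(\left(-170\right) 28 + 512\right) + 2752517\right) + 1101310 \left(-777462\right) = \left(\left(-4760 + 512\right) + 2752517\right) - 856226675220 = \left(-4248 + 2752517\right) - 856226675220 = 2748269 - 856226675220 = -856223926951$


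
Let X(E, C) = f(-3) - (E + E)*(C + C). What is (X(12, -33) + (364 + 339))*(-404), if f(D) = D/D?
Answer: -924352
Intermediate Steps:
f(D) = 1
X(E, C) = 1 - 4*C*E (X(E, C) = 1 - (E + E)*(C + C) = 1 - 2*E*2*C = 1 - 4*C*E)
(X(12, -33) + (364 + 339))*(-404) = ((1 - 4*(-33)*12) + (364 + 339))*(-404) = ((1 + 1584) + 703)*(-404) = (1585 + 703)*(-404) = 2288*(-404) = -924352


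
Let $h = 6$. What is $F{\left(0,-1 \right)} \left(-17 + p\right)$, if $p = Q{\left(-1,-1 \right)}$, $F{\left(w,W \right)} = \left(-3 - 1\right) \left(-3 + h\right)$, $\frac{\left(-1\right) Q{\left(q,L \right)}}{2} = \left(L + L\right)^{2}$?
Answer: $300$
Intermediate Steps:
$Q{\left(q,L \right)} = - 8 L^{2}$ ($Q{\left(q,L \right)} = - 2 \left(L + L\right)^{2} = - 2 \left(2 L\right)^{2} = - 2 \cdot 4 L^{2} = - 8 L^{2}$)
$F{\left(w,W \right)} = -12$ ($F{\left(w,W \right)} = \left(-3 - 1\right) \left(-3 + 6\right) = \left(-4\right) 3 = -12$)
$p = -8$ ($p = - 8 \left(-1\right)^{2} = \left(-8\right) 1 = -8$)
$F{\left(0,-1 \right)} \left(-17 + p\right) = - 12 \left(-17 - 8\right) = \left(-12\right) \left(-25\right) = 300$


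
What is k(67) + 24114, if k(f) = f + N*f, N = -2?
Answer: 24047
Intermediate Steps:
k(f) = -f (k(f) = f - 2*f = -f)
k(67) + 24114 = -1*67 + 24114 = -67 + 24114 = 24047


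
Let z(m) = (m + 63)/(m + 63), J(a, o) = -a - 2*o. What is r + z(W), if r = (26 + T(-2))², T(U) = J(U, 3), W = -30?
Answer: 485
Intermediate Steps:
T(U) = -6 - U (T(U) = -U - 2*3 = -U - 6 = -6 - U)
z(m) = 1 (z(m) = (63 + m)/(63 + m) = 1)
r = 484 (r = (26 + (-6 - 1*(-2)))² = (26 + (-6 + 2))² = (26 - 4)² = 22² = 484)
r + z(W) = 484 + 1 = 485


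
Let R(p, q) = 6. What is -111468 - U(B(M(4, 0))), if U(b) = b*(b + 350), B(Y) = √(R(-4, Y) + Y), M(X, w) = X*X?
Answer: -111490 - 350*√22 ≈ -1.1313e+5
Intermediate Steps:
M(X, w) = X²
B(Y) = √(6 + Y)
U(b) = b*(350 + b)
-111468 - U(B(M(4, 0))) = -111468 - √(6 + 4²)*(350 + √(6 + 4²)) = -111468 - √(6 + 16)*(350 + √(6 + 16)) = -111468 - √22*(350 + √22)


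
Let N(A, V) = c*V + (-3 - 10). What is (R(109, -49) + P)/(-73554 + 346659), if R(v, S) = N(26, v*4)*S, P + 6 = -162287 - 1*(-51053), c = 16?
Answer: -150809/91035 ≈ -1.6566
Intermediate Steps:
P = -111240 (P = -6 + (-162287 - 1*(-51053)) = -6 + (-162287 + 51053) = -6 - 111234 = -111240)
N(A, V) = -13 + 16*V (N(A, V) = 16*V + (-3 - 10) = 16*V - 13 = -13 + 16*V)
R(v, S) = S*(-13 + 64*v) (R(v, S) = (-13 + 16*(v*4))*S = (-13 + 16*(4*v))*S = (-13 + 64*v)*S = S*(-13 + 64*v))
(R(109, -49) + P)/(-73554 + 346659) = (-49*(-13 + 64*109) - 111240)/(-73554 + 346659) = (-49*(-13 + 6976) - 111240)/273105 = (-49*6963 - 111240)*(1/273105) = (-341187 - 111240)*(1/273105) = -452427*1/273105 = -150809/91035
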